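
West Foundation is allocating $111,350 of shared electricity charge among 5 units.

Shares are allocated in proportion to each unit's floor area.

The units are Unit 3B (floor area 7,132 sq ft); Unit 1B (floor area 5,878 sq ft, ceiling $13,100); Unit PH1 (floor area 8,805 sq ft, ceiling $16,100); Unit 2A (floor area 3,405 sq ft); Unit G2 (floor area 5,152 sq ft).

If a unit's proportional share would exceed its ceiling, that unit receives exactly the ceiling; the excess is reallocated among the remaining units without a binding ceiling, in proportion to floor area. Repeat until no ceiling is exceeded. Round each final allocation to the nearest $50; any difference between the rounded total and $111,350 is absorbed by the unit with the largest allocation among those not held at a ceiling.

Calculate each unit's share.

Sum of floor area: 30,372.
Unconstrained shares: Unit 3B 26,147.38; Unit 1B 21,549.96; Unit PH1 32,280.94; Unit 2A 12,483.43; Unit G2 18,888.29.
Cap binds for Unit 1B ($13,100), Unit PH1 ($16,100); balance $82,150 reallocated over remaining floor area 15,689.
Remaining shares: Unit 3B 37,344.24 → $37,350; Unit 2A 17,829.10 → $17,850; Unit G2 26,976.66 → $27,000.
Rounding difference −$50 applied to Unit 3B → $37,300.

Unit 3B: $37,300; Unit 1B: $13,100; Unit PH1: $16,100; Unit 2A: $17,850; Unit G2: $27,000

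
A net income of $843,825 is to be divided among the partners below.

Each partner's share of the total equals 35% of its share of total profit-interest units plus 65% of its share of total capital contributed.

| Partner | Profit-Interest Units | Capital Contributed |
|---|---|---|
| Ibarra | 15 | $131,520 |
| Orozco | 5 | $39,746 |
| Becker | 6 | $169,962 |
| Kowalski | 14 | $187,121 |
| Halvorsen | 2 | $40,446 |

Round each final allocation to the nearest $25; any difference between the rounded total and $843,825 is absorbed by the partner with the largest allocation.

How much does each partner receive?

Totals — profit-interest units 42, capital contributed 568,795.
Composite weights (35% profit-interest units + 65% capital contributed): Ibarra 0.2753; Orozco 0.0871; Becker 0.2442; Kowalski 0.3305; Halvorsen 0.0629.
Pro-rata amounts: Ibarra 232,302.22; Orozco 73,486.25; Becker 206,084.78; Kowalski 278,886.12; Halvorsen 53,065.63.
At nearest $25: Ibarra $232,300; Orozco $73,475; Becker $206,075; Kowalski $278,875; Halvorsen $53,075. Sum = $843,800.
Difference $843,825 − $843,800 = +$25 applied to largest allocation (Kowalski): Kowalski becomes $278,900.

Ibarra: $232,300; Orozco: $73,475; Becker: $206,075; Kowalski: $278,900; Halvorsen: $53,075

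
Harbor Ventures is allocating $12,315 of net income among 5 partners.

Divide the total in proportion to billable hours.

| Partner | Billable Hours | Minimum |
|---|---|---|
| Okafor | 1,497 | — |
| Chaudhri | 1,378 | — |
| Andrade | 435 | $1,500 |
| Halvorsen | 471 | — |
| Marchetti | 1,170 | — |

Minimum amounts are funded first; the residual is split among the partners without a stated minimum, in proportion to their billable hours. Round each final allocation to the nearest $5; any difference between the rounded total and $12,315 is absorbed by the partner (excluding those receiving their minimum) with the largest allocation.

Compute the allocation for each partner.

Fund the minimums — Andrade $1,500. Remaining pool $10,815.
Remaining pool split over remaining billable hours 4,516: Okafor 3,585.04 → $3,585; Chaudhri 3,300.06 → $3,300; Halvorsen 1,127.96 → $1,130; Marchetti 2,801.94 → $2,800.

Okafor: $3,585 | Chaudhri: $3,300 | Andrade: $1,500 | Halvorsen: $1,130 | Marchetti: $2,800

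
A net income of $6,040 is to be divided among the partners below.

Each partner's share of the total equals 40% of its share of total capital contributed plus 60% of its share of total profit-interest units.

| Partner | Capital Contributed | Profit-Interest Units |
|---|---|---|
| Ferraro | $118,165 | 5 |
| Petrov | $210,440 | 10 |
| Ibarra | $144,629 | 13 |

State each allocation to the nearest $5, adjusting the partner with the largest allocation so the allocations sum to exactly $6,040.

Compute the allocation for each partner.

Capital contributed total 473,234; profit-interest units total 28.
Blended shares (40% capital contributed + 60% profit-interest units): Ferraro 0.2070; Petrov 0.3922; Ibarra 0.4008.
Unrounded shares: Ferraro 1,250.41; Petrov 2,368.64; Ibarra 2,420.95.
Rounded to nearest $5: Ferraro $1,250; Petrov $2,370; Ibarra $2,420. Sum = $6,040.
No rounding difference to absorb.

Ferraro: $1,250; Petrov: $2,370; Ibarra: $2,420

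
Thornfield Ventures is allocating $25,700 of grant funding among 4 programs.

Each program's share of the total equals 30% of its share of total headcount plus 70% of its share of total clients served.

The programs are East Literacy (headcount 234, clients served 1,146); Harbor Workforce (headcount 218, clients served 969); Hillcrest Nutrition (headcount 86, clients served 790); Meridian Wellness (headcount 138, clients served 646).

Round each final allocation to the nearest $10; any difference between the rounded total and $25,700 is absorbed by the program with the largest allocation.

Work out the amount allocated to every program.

Headcount total 676; clients served total 3,551.
Composite weights (30% headcount + 70% clients served): East Literacy 0.3298; Harbor Workforce 0.2878; Hillcrest Nutrition 0.1939; Meridian Wellness 0.1886.
Unrounded shares: East Literacy 8,474.69; Harbor Workforce 7,395.49; Hillcrest Nutrition 4,983.14; Meridian Wellness 4,846.69.
After rounding ($10): East Literacy $8,470; Harbor Workforce $7,400; Hillcrest Nutrition $4,980; Meridian Wellness $4,850. Sum = $25,700.
Rounded total matches; no reconciliation needed.

East Literacy: $8,470 | Harbor Workforce: $7,400 | Hillcrest Nutrition: $4,980 | Meridian Wellness: $4,850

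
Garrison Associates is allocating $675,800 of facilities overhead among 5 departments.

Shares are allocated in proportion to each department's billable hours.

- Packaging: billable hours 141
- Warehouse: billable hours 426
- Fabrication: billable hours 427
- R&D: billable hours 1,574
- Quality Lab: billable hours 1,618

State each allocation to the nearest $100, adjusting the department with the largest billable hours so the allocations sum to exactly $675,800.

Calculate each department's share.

Billable hours total: 141 + 426 + 427 + 1,574 + 1,618 = 4,186.
Unrounded shares: Packaging 22,763.45; Warehouse 68,774.68; Fabrication 68,936.12; R&D 254,111.13; Quality Lab 261,214.62.
After rounding ($100): Packaging $22,800; Warehouse $68,800; Fabrication $68,900; R&D $254,100; Quality Lab $261,200. Sum = $675,800.
Rounded total matches; no reconciliation needed.

Packaging: $22,800; Warehouse: $68,800; Fabrication: $68,900; R&D: $254,100; Quality Lab: $261,200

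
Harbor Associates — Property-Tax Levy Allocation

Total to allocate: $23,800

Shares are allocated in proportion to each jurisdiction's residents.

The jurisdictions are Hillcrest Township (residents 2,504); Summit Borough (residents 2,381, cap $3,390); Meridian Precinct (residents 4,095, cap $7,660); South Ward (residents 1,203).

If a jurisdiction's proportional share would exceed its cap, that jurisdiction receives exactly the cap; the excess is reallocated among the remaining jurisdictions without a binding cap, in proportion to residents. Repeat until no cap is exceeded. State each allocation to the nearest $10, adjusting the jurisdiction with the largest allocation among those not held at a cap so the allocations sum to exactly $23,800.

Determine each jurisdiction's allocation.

Total residents = 10,183.
Proportional shares (ignoring caps): Hillcrest Township 5,852.42; Summit Borough 5,564.94; Meridian Precinct 9,570.95; South Ward 2,811.69.
Capped: Summit Borough ($3,390), Meridian Precinct ($7,660); residual $12,750 reallocated over remaining residents 3,707.
Shares after redistribution: Hillcrest Township 8,612.36 → $8,610; South Ward 4,137.64 → $4,140.

Hillcrest Township: $8,610 · Summit Borough: $3,390 · Meridian Precinct: $7,660 · South Ward: $4,140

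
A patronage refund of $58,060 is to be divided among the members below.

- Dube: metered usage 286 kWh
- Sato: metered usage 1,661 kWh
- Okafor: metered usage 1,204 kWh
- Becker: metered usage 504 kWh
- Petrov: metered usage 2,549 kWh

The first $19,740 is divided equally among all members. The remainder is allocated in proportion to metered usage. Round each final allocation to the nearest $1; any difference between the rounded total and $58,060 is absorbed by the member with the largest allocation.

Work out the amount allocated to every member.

Dube: $5,715 | Sato: $14,207 | Okafor: $11,385 | Becker: $7,061 | Petrov: $19,692

Equal tier: $19,740 ÷ 5 = $3,948 apiece.
Remainder $38,320 by metered usage (total 6,204): Dube 1,766.52 → $1,767; Sato 10,259.43 → $10,259; Okafor 7,436.70 → $7,437; Becker 3,113.04 → $3,113; Petrov 15,744.31 → $15,744.
Totals: Dube $3,948 + $1,767 = $5,715; Sato $3,948 + $10,259 = $14,207; Okafor $3,948 + $7,437 = $11,385; Becker $3,948 + $3,113 = $7,061; Petrov $3,948 + $15,744 = $19,692.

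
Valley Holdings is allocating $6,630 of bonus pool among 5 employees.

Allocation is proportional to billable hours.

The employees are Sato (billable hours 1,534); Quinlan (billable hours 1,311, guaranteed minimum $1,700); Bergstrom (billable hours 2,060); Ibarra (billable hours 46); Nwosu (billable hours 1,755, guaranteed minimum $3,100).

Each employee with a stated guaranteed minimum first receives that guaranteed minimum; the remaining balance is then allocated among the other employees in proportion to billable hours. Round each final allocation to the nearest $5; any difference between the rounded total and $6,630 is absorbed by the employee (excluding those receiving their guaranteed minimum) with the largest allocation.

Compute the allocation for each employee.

Sato: $770; Quinlan: $1,700; Bergstrom: $1,035; Ibarra: $25; Nwosu: $3,100

Guaranteed amounts: Quinlan $1,700; Nwosu $3,100. Balance $1,830.
Balance split over remaining billable hours 3,640: Sato 771.21 → $770; Bergstrom 1,035.66 → $1,035; Ibarra 23.13 → $25.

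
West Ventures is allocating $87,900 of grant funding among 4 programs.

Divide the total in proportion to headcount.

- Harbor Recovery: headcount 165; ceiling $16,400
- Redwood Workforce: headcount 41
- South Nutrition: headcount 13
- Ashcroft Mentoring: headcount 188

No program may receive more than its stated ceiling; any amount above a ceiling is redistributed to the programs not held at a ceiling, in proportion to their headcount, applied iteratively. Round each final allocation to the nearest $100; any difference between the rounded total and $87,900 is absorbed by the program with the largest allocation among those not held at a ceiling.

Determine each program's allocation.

Combined headcount = 407.
Unconstrained shares: Harbor Recovery 35,635.14; Redwood Workforce 8,854.79; South Nutrition 2,807.62; Ashcroft Mentoring 40,602.46.
Capped: Harbor Recovery ($16,400); balance $71,500 reallocated over remaining headcount 242.
Shares after redistribution: Redwood Workforce 12,113.64 → $12,100; South Nutrition 3,840.91 → $3,800; Ashcroft Mentoring 55,545.45 → $55,500.
Rounding difference +$100 applied to Ashcroft Mentoring → $55,600.

Harbor Recovery: $16,400 · Redwood Workforce: $12,100 · South Nutrition: $3,800 · Ashcroft Mentoring: $55,600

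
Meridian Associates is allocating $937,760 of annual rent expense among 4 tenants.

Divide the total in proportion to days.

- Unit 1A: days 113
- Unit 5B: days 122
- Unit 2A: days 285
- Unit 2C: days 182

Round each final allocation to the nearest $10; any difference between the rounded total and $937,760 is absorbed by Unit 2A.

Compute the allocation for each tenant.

Days total: 702.
Proportional shares: Unit 1A 113/702 × $937,760 = 150,949.97; Unit 5B 122/702 × $937,760 = 162,972.54; Unit 2A 285/702 × $937,760 = 380,714.53; Unit 2C 182/702 × $937,760 = 243,122.96.
Rounded to nearest $10: Unit 1A $150,950; Unit 5B $162,970; Unit 2A $380,710; Unit 2C $243,120. Sum = $937,750.
Difference $937,760 − $937,750 = +$10 applied to Unit 2A: Unit 2A becomes $380,720.

Unit 1A: $150,950 · Unit 5B: $162,970 · Unit 2A: $380,720 · Unit 2C: $243,120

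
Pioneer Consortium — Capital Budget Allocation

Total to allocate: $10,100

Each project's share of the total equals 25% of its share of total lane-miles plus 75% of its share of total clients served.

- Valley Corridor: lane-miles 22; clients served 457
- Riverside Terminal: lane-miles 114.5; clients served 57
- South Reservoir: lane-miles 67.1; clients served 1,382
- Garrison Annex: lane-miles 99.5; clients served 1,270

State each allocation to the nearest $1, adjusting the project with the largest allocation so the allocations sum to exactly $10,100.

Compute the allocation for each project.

Valley Corridor: $1,277 · Riverside Terminal: $1,090 · South Reservoir: $3,866 · Garrison Annex: $3,867

Lane-miles total 303.1; clients served total 3,166.
Composite weights (25% lane-miles + 75% clients served): Valley Corridor 0.1264; Riverside Terminal 0.1079; South Reservoir 0.3827; Garrison Annex 0.3829.
Unrounded shares: Valley Corridor 1,276.70; Riverside Terminal 1,090.23; South Reservoir 3,865.57; Garrison Annex 3,867.51.
After rounding ($1): Valley Corridor $1,277; Riverside Terminal $1,090; South Reservoir $3,866; Garrison Annex $3,868. Sum = $10,101.
Difference $10,100 − $10,101 = −$1 applied to largest allocation (Garrison Annex): Garrison Annex becomes $3,867.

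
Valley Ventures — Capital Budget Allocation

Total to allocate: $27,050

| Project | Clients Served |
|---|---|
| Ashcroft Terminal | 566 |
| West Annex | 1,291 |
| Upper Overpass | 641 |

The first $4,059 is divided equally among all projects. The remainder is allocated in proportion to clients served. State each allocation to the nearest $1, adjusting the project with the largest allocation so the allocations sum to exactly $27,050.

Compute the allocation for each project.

Ashcroft Terminal: $6,562 · West Annex: $13,235 · Upper Overpass: $7,253

Equal tier: $4,059 ÷ 3 = $1,353 apiece.
Remainder $22,991 by clients served (total 2,498): Ashcroft Terminal 5,209.33 → $5,209; West Annex 11,882.06 → $11,882; Upper Overpass 5,899.61 → $5,900.
Totals: Ashcroft Terminal $1,353 + $5,209 = $6,562; West Annex $1,353 + $11,882 = $13,235; Upper Overpass $1,353 + $5,900 = $7,253.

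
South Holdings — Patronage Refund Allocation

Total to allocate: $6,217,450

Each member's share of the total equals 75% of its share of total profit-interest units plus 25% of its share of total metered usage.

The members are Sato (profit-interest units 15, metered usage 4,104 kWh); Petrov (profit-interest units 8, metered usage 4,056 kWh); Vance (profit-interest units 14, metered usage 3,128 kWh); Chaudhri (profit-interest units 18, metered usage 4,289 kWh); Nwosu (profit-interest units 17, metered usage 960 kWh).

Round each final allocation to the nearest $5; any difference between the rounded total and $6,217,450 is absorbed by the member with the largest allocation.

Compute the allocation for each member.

Totals — profit-interest units 72, metered usage 16,537.
Blended shares (75% profit-interest units + 25% metered usage): Sato 0.2183; Petrov 0.1447; Vance 0.1931; Chaudhri 0.2523; Nwosu 0.1916.
Raw shares: Sato 1,357,223.90; Petrov 899,356.50; Vance 1,200,721.61; Chaudhri 1,568,907.92; Nwosu 1,191,240.07.
At nearest $5: Sato $1,357,225; Petrov $899,355; Vance $1,200,720; Chaudhri $1,568,910; Nwosu $1,191,240. Sum = $6,217,450.
Sum already equals the total — no adjustment.

Sato: $1,357,225; Petrov: $899,355; Vance: $1,200,720; Chaudhri: $1,568,910; Nwosu: $1,191,240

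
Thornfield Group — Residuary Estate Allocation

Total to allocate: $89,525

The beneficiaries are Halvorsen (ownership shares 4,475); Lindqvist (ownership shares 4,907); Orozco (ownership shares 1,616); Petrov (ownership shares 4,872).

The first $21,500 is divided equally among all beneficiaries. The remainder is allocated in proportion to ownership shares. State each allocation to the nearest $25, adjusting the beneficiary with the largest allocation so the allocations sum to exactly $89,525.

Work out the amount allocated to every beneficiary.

First tranche $21,500 split equally: $5,375 each.
Remainder $68,025 by ownership shares (total 15,870): Halvorsen 19,181.59 → $19,175; Lindqvist 21,033.31 → $21,025; Orozco 6,926.81 → $6,925; Petrov 20,883.29 → $20,875.
Rounding difference +$25 on remainder applied to Lindqvist.
Totals: Halvorsen $5,375 + $19,175 = $24,550; Lindqvist $5,375 + $21,050 = $26,425; Orozco $5,375 + $6,925 = $12,300; Petrov $5,375 + $20,875 = $26,250.

Halvorsen: $24,550 | Lindqvist: $26,425 | Orozco: $12,300 | Petrov: $26,250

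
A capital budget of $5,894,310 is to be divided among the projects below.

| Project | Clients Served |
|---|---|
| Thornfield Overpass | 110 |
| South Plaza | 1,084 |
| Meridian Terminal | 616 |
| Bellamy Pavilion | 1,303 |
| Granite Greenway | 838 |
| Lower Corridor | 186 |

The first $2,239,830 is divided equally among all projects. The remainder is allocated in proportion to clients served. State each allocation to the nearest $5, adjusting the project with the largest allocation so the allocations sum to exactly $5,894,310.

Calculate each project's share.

Equal tier: $2,239,830 ÷ 6 = $373,305 apiece.
Remainder $3,654,480 by clients served (total 4,137): Thornfield Overpass 97,170.12 → $97,170; South Plaza 957,567.40 → $957,565; Meridian Terminal 544,152.69 → $544,155; Bellamy Pavilion 1,151,024.28 → $1,151,025; Granite Greenway 740,259.67 → $740,260; Lower Corridor 164,305.84 → $164,305.
Totals: Thornfield Overpass $373,305 + $97,170 = $470,475; South Plaza $373,305 + $957,565 = $1,330,870; Meridian Terminal $373,305 + $544,155 = $917,460; Bellamy Pavilion $373,305 + $1,151,025 = $1,524,330; Granite Greenway $373,305 + $740,260 = $1,113,565; Lower Corridor $373,305 + $164,305 = $537,610.

Thornfield Overpass: $470,475 | South Plaza: $1,330,870 | Meridian Terminal: $917,460 | Bellamy Pavilion: $1,524,330 | Granite Greenway: $1,113,565 | Lower Corridor: $537,610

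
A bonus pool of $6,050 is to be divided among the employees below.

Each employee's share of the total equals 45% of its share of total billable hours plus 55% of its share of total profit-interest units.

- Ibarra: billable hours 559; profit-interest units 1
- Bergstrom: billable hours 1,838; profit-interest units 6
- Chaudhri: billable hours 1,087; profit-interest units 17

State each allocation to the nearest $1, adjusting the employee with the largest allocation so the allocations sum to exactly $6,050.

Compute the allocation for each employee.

Ibarra: $575 · Bergstrom: $2,268 · Chaudhri: $3,207

Totals — billable hours 3,484, profit-interest units 24.
Combined weights (45% billable hours + 55% profit-interest units): Ibarra 0.0951; Bergstrom 0.3749; Chaudhri 0.5300.
Unrounded shares: Ibarra 575.46; Bergstrom 2,268.14; Chaudhri 3,206.39.
Rounded to nearest $1: Ibarra $575; Bergstrom $2,268; Chaudhri $3,206. Sum = $6,049.
Difference $6,050 − $6,049 = +$1 applied to largest allocation (Chaudhri): Chaudhri becomes $3,207.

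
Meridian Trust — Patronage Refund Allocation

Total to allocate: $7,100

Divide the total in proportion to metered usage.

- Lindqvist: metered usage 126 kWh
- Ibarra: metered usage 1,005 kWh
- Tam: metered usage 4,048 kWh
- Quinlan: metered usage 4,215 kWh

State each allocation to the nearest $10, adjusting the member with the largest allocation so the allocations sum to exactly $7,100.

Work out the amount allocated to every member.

Sum of metered usage: 9,394.
Proportional shares: Lindqvist 126/9,394 × $7,100 = 95.23; Ibarra 1,005/9,394 × $7,100 = 759.58; Tam 4,048/9,394 × $7,100 = 3,059.48; Quinlan 4,215/9,394 × $7,100 = 3,185.70.
After rounding ($10): Lindqvist $100; Ibarra $760; Tam $3,060; Quinlan $3,190. Sum = $7,110.
Difference $7,100 − $7,110 = −$10 applied to largest allocation (Quinlan): Quinlan becomes $3,180.

Lindqvist: $100 | Ibarra: $760 | Tam: $3,060 | Quinlan: $3,180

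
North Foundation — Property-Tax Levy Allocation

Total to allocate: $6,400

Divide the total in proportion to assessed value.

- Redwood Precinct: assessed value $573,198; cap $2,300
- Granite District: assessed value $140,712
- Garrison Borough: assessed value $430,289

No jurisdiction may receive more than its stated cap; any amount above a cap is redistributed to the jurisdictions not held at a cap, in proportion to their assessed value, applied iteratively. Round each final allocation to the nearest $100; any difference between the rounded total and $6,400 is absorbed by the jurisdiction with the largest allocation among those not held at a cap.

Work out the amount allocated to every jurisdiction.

Assessed value total: 1,144,199.
Pro-rata shares before constraints: Redwood Precinct 3,206.14; Granite District 787.06; Garrison Borough 2,406.79.
Cap binds for Redwood Precinct ($2,300); residual $4,100 reallocated over remaining assessed value 571,001.
Remaining shares: Granite District 1,010.36 → $1,000; Garrison Borough 3,089.64 → $3,100.

Redwood Precinct: $2,300 | Granite District: $1,000 | Garrison Borough: $3,100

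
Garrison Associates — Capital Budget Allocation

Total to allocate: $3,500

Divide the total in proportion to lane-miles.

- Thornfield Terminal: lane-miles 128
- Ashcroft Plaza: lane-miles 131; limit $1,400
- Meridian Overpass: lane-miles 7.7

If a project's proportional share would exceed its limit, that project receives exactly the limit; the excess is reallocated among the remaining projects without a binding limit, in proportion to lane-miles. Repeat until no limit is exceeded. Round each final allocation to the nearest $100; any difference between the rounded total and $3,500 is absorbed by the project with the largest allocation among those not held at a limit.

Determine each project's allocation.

Thornfield Terminal: $2,000 | Ashcroft Plaza: $1,400 | Meridian Overpass: $100

Total lane-miles = 266.7.
Proportional shares (ignoring caps): Thornfield Terminal 1,679.79; Ashcroft Plaza 1,719.16; Meridian Overpass 101.05.
Cap binds for Ashcroft Plaza ($1,400); balance $2,100 reallocated over remaining lane-miles 135.7.
Shares after redistribution: Thornfield Terminal 1,980.84 → $2,000; Meridian Overpass 119.16 → $100.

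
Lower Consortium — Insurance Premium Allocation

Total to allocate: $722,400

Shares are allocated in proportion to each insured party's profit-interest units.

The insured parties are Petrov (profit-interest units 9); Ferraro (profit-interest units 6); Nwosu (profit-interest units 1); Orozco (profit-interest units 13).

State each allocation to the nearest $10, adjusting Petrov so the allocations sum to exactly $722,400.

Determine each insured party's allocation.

Sum of profit-interest units: 29.
Proportional shares: Petrov 9/29 × $722,400 = 224,193.10; Ferraro 6/29 × $722,400 = 149,462.07; Nwosu 1/29 × $722,400 = 24,910.34; Orozco 13/29 × $722,400 = 323,834.48.
At nearest $10: Petrov $224,190; Ferraro $149,460; Nwosu $24,910; Orozco $323,830. Sum = $722,390.
Difference $722,400 − $722,390 = +$10 applied to Petrov: Petrov becomes $224,200.

Petrov: $224,200 | Ferraro: $149,460 | Nwosu: $24,910 | Orozco: $323,830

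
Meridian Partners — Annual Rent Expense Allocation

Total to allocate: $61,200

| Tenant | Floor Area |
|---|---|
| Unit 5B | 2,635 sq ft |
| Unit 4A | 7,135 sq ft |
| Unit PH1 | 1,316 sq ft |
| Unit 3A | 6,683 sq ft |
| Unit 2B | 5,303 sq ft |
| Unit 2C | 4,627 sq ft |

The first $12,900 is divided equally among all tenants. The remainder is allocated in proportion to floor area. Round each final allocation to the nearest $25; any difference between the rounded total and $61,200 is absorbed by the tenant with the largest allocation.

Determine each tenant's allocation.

Unit 5B: $6,750; Unit 4A: $14,575; Unit PH1: $4,450; Unit 3A: $13,800; Unit 2B: $11,400; Unit 2C: $10,225

$12,900 shared equally gives $2,150 per tenant.
Remainder $48,300 by floor area (total 27,699): Unit 5B 4,594.77 → $4,600; Unit 4A 12,441.62 → $12,450; Unit PH1 2,294.77 → $2,300; Unit 3A 11,653.45 → $11,650; Unit 2B 9,247.08 → $9,250; Unit 2C 8,068.31 → $8,075.
Rounding difference −$25 on remainder applied to Unit 4A.
Totals: Unit 5B $2,150 + $4,600 = $6,750; Unit 4A $2,150 + $12,425 = $14,575; Unit PH1 $2,150 + $2,300 = $4,450; Unit 3A $2,150 + $11,650 = $13,800; Unit 2B $2,150 + $9,250 = $11,400; Unit 2C $2,150 + $8,075 = $10,225.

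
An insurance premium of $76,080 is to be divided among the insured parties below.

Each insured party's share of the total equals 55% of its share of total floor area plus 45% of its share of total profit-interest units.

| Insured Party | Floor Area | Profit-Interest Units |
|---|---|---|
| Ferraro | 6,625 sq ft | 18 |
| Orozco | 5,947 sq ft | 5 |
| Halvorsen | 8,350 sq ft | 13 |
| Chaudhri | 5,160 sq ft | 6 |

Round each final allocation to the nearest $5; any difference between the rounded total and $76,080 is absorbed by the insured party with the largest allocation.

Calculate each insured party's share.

Ferraro: $25,300 · Orozco: $13,615 · Halvorsen: $23,995 · Chaudhri: $13,170

Totals — floor area 26,082, profit-interest units 42.
Combined weights (55% floor area + 45% profit-interest units): Ferraro 0.3326; Orozco 0.1790; Halvorsen 0.3154; Chaudhri 0.1731.
Unrounded shares: Ferraro 25,301.22; Orozco 13,616.63; Halvorsen 23,992.97; Chaudhri 13,169.17.
After rounding ($5): Ferraro $25,300; Orozco $13,615; Halvorsen $23,995; Chaudhri $13,170. Sum = $76,080.
Sum already equals the total — no adjustment.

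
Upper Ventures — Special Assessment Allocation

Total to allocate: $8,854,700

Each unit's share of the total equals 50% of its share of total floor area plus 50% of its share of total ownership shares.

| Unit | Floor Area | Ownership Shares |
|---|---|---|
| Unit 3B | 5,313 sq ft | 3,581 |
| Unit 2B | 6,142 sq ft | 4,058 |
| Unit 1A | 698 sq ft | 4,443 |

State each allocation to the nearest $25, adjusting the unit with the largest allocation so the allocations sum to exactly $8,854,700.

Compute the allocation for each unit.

Unit 3B: $3,247,750 | Unit 2B: $3,724,575 | Unit 1A: $1,882,375

Floor area total 12,153; ownership shares total 12,082.
Blended shares (50% floor area + 50% ownership shares): Unit 3B 0.3668; Unit 2B 0.4206; Unit 1A 0.2126.
Raw shares: Unit 3B 3,247,759.33; Unit 2B 3,724,557.60; Unit 1A 1,882,383.08.
After rounding ($25): Unit 3B $3,247,750; Unit 2B $3,724,550; Unit 1A $1,882,375. Sum = $8,854,675.
Difference $8,854,700 − $8,854,675 = +$25 applied to largest allocation (Unit 2B): Unit 2B becomes $3,724,575.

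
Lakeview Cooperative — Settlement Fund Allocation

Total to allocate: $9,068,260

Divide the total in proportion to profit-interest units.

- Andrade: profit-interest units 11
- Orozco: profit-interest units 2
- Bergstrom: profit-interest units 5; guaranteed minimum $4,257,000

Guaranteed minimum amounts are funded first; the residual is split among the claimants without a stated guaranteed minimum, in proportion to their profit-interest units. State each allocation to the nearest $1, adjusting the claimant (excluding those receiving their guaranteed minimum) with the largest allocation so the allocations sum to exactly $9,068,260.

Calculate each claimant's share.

Minimums first: Bergstrom $4,257,000. Remaining pool $4,811,260.
Remaining pool split over remaining profit-interest units 13: Andrade 4,071,066.15 → $4,071,066; Orozco 740,193.85 → $740,194.

Andrade: $4,071,066 · Orozco: $740,194 · Bergstrom: $4,257,000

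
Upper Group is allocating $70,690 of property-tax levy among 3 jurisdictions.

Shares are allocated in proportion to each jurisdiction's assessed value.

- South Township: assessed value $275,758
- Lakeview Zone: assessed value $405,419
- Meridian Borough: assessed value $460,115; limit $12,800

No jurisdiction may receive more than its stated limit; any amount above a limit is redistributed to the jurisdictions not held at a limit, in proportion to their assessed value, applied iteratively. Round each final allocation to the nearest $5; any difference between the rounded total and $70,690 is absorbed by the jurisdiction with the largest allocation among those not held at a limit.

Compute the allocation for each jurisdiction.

South Township: $23,435; Lakeview Zone: $34,455; Meridian Borough: $12,800

Sum of assessed value: 1,141,292.
Unconstrained shares: South Township 17,080.06; Lakeview Zone 25,111.08; Meridian Borough 28,498.87.
Cap binds for Meridian Borough ($12,800); balance $57,890 reallocated over remaining assessed value 681,177.
Shares after redistribution: South Township 23,435.36 → $23,435; Lakeview Zone 34,454.64 → $34,455.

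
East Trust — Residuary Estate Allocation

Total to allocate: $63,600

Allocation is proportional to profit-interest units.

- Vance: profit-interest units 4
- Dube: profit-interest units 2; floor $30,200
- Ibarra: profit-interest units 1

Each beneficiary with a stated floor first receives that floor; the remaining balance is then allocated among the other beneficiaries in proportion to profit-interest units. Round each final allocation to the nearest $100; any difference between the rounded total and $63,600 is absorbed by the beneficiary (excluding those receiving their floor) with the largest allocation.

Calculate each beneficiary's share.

Guaranteed amounts: Dube $30,200. Residual $33,400.
Residual split over remaining profit-interest units 5: Vance 26,720.00 → $26,700; Ibarra 6,680.00 → $6,700.

Vance: $26,700 | Dube: $30,200 | Ibarra: $6,700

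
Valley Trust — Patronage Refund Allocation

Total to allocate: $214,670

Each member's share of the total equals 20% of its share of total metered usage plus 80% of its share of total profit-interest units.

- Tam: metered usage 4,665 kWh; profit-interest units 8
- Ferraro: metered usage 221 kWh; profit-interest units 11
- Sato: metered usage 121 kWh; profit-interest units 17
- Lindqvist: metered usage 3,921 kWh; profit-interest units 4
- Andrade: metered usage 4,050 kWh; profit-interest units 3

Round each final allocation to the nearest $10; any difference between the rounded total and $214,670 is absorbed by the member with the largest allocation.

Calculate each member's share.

Tam: $47,380 · Ferraro: $44,660 · Sato: $68,300 · Lindqvist: $28,950 · Andrade: $25,380

Metered usage total 12,978; profit-interest units total 43.
Blended shares (20% metered usage + 80% profit-interest units): Tam 0.2207; Ferraro 0.2081; Sato 0.3181; Lindqvist 0.1348; Andrade 0.1182.
Unrounded shares: Tam 47,383.70; Ferraro 44,663.58; Sato 68,295.92; Lindqvist 28,946.95; Andrade 25,379.85.
After rounding ($10): Tam $47,380; Ferraro $44,660; Sato $68,300; Lindqvist $28,950; Andrade $25,380. Sum = $214,670.
Sum already equals the total — no adjustment.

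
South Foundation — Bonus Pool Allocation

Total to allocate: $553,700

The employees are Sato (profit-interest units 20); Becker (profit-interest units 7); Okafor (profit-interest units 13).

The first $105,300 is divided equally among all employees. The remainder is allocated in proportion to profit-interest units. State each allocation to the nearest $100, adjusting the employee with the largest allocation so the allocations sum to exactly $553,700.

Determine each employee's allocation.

Sato: $259,300; Becker: $113,600; Okafor: $180,800

First tranche $105,300 split equally: $35,100 each.
Remainder $448,400 by profit-interest units (total 40): Sato 224,200.00 → $224,200; Becker 78,470.00 → $78,500; Okafor 145,730.00 → $145,700.
Totals: Sato $35,100 + $224,200 = $259,300; Becker $35,100 + $78,500 = $113,600; Okafor $35,100 + $145,700 = $180,800.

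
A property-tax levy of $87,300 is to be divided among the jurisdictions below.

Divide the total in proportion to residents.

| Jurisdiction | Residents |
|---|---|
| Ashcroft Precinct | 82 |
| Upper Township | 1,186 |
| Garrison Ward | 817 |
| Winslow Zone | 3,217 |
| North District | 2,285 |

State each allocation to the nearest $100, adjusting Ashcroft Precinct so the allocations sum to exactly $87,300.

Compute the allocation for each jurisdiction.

Ashcroft Precinct: $1,000 | Upper Township: $13,600 | Garrison Ward: $9,400 | Winslow Zone: $37,000 | North District: $26,300

Total residents = 7,587.
Pro-rata amounts: Ashcroft Precinct 82/7,587 × $87,300 = 943.53; Upper Township 1,186/7,587 × $87,300 = 13,646.74; Garrison Ward 817/7,587 × $87,300 = 9,400.83; Winslow Zone 3,217/7,587 × $87,300 = 37,016.49; North District 2,285/7,587 × $87,300 = 26,292.41.
Rounded to nearest $100: Ashcroft Precinct $900; Upper Township $13,600; Garrison Ward $9,400; Winslow Zone $37,000; North District $26,300. Sum = $87,200.
Difference $87,300 − $87,200 = +$100 applied to Ashcroft Precinct: Ashcroft Precinct becomes $1,000.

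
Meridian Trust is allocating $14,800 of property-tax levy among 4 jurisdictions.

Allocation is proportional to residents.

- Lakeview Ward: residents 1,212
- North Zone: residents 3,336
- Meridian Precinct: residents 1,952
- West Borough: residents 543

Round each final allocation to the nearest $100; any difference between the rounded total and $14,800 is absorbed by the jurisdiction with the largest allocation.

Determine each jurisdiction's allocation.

Lakeview Ward: $2,500; North Zone: $7,100; Meridian Precinct: $4,100; West Borough: $1,100

Combined residents = 7,043.
Pro-rata amounts: Lakeview Ward 1,212/7,043 × $14,800 = 2,546.87; North Zone 3,336/7,043 × $14,800 = 7,010.19; Meridian Precinct 1,952/7,043 × $14,800 = 4,101.89; West Borough 543/7,043 × $14,800 = 1,141.05.
Rounded to nearest $100: Lakeview Ward $2,500; North Zone $7,000; Meridian Precinct $4,100; West Borough $1,100. Sum = $14,700.
Difference $14,800 − $14,700 = +$100 applied to largest allocation (North Zone): North Zone becomes $7,100.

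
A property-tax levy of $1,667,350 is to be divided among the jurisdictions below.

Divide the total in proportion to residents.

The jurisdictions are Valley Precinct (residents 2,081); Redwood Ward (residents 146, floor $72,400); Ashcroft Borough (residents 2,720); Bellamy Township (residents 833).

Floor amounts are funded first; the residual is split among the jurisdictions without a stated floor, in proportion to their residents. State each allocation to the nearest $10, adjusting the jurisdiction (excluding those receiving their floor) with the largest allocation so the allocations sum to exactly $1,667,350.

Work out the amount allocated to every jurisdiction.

Valley Precinct: $589,120 · Redwood Ward: $72,400 · Ashcroft Borough: $770,010 · Bellamy Township: $235,820

Guaranteed amounts: Redwood Ward $72,400. Balance $1,594,950.
Balance split over remaining residents 5,634: Valley Precinct 589,118.02 → $589,120; Ashcroft Borough 770,014.91 → $770,010; Bellamy Township 235,817.07 → $235,820.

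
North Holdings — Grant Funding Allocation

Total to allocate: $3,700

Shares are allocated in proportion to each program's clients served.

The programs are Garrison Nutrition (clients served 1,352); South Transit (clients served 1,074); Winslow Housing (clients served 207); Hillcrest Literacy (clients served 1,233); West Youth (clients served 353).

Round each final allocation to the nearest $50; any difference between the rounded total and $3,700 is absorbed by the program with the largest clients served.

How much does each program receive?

Garrison Nutrition: $1,150; South Transit: $950; Winslow Housing: $200; Hillcrest Literacy: $1,100; West Youth: $300

Total clients served = 4,219.
Raw shares: Garrison Nutrition 1,352/4,219 × $3,700 = 1,185.68; South Transit 1,074/4,219 × $3,700 = 941.88; Winslow Housing 207/4,219 × $3,700 = 181.54; Hillcrest Literacy 1,233/4,219 × $3,700 = 1,081.32; West Youth 353/4,219 × $3,700 = 309.58.
After rounding ($50): Garrison Nutrition $1,200; South Transit $950; Winslow Housing $200; Hillcrest Literacy $1,100; West Youth $300. Sum = $3,750.
Difference $3,700 − $3,750 = −$50 applied to largest clients served (Garrison Nutrition): Garrison Nutrition becomes $1,150.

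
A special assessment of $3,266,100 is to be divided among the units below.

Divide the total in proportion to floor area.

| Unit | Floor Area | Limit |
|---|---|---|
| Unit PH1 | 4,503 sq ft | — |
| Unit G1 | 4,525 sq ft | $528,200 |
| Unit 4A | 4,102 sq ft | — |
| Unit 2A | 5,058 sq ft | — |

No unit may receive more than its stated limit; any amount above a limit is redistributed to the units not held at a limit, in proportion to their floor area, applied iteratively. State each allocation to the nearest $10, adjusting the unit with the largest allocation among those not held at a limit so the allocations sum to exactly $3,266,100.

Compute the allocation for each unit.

Unit PH1: $902,350; Unit G1: $528,200; Unit 4A: $821,990; Unit 2A: $1,013,560

Total floor area = 18,188.
Proportional shares (ignoring caps): Unit PH1 808,623.72; Unit G1 812,574.36; Unit 4A 736,614.37; Unit 2A 908,287.54.
Capped: Unit G1 ($528,200); residual $2,737,900 reallocated over remaining floor area 13,663.
Remaining shares: Unit PH1 902,346.75 → $902,350; Unit 4A 821,991.20 → $821,990; Unit 2A 1,013,562.04 → $1,013,560.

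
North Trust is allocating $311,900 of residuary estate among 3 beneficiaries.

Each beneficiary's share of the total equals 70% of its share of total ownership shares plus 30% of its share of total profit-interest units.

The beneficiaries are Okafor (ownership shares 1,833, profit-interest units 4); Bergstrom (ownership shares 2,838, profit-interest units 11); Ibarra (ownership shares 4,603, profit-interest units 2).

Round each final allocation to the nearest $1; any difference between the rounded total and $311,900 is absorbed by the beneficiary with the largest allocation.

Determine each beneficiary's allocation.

Okafor: $65,169 · Bergstrom: $127,358 · Ibarra: $119,373

Ownership shares total 9,274; profit-interest units total 17.
Combined weights (70% ownership shares + 30% profit-interest units): Okafor 0.2089; Bergstrom 0.4083; Ibarra 0.3827.
Proportional shares: Okafor 65,169.25; Bergstrom 127,357.95; Ibarra 119,372.80.
After rounding ($1): Okafor $65,169; Bergstrom $127,358; Ibarra $119,373. Sum = $311,900.
No rounding difference to absorb.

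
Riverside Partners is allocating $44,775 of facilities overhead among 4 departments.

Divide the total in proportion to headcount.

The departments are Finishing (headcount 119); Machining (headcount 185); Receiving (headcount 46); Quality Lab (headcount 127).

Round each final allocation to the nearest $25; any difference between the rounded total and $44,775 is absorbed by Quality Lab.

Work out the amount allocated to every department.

Finishing: $11,175; Machining: $17,375; Receiving: $4,325; Quality Lab: $11,900

Total headcount = 477.
Pro-rata amounts: Finishing 119/477 × $44,775 = 11,170.28; Machining 185/477 × $44,775 = 17,365.57; Receiving 46/477 × $44,775 = 4,317.92; Quality Lab 127/477 × $44,775 = 11,921.23.
At nearest $25: Finishing $11,175; Machining $17,375; Receiving $4,325; Quality Lab $11,925. Sum = $44,800.
Difference $44,775 − $44,800 = −$25 applied to Quality Lab: Quality Lab becomes $11,900.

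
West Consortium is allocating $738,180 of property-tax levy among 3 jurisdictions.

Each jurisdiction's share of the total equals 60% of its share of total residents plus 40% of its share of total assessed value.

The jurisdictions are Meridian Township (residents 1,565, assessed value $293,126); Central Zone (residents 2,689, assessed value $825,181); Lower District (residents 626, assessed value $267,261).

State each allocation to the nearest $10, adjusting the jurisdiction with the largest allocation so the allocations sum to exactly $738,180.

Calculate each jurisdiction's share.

Meridian Township: $204,510 | Central Zone: $419,900 | Lower District: $113,770

Totals — residents 4,880, assessed value 1,385,568.
Combined weights (60% residents + 40% assessed value): Meridian Township 0.2770; Central Zone 0.5688; Lower District 0.1541.
Raw shares: Meridian Township 204,505.87; Central Zone 419,903.71; Lower District 113,770.42.
At nearest $10: Meridian Township $204,510; Central Zone $419,900; Lower District $113,770. Sum = $738,180.
Rounded total matches; no reconciliation needed.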